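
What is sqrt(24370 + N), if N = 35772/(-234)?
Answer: 2*sqrt(9208563)/39 ≈ 155.62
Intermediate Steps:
N = -5962/39 (N = 35772*(-1/234) = -5962/39 ≈ -152.87)
sqrt(24370 + N) = sqrt(24370 - 5962/39) = sqrt(944468/39) = 2*sqrt(9208563)/39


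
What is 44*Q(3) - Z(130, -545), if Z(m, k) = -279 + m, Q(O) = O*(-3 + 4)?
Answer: 281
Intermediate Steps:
Q(O) = O (Q(O) = O*1 = O)
44*Q(3) - Z(130, -545) = 44*3 - (-279 + 130) = 132 - 1*(-149) = 132 + 149 = 281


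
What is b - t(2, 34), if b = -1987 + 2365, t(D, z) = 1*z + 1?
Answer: 343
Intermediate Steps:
t(D, z) = 1 + z (t(D, z) = z + 1 = 1 + z)
b = 378
b - t(2, 34) = 378 - (1 + 34) = 378 - 1*35 = 378 - 35 = 343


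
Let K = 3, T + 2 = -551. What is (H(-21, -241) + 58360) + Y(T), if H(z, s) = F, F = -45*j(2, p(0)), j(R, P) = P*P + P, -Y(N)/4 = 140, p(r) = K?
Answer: 57260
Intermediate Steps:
T = -553 (T = -2 - 551 = -553)
p(r) = 3
Y(N) = -560 (Y(N) = -4*140 = -560)
j(R, P) = P + P**2 (j(R, P) = P**2 + P = P + P**2)
F = -540 (F = -135*(1 + 3) = -135*4 = -45*12 = -540)
H(z, s) = -540
(H(-21, -241) + 58360) + Y(T) = (-540 + 58360) - 560 = 57820 - 560 = 57260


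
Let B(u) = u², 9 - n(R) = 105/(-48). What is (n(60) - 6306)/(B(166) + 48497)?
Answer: -100717/1216848 ≈ -0.082769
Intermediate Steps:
n(R) = 179/16 (n(R) = 9 - 105/(-48) = 9 - 105*(-1)/48 = 9 - 1*(-35/16) = 9 + 35/16 = 179/16)
(n(60) - 6306)/(B(166) + 48497) = (179/16 - 6306)/(166² + 48497) = -100717/(16*(27556 + 48497)) = -100717/16/76053 = -100717/16*1/76053 = -100717/1216848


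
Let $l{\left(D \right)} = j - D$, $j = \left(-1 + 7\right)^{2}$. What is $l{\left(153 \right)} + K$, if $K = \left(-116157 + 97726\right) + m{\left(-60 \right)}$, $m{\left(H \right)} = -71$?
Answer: $-18619$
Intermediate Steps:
$j = 36$ ($j = 6^{2} = 36$)
$l{\left(D \right)} = 36 - D$
$K = -18502$ ($K = \left(-116157 + 97726\right) - 71 = -18431 - 71 = -18502$)
$l{\left(153 \right)} + K = \left(36 - 153\right) - 18502 = -117 - 18502 = -18619$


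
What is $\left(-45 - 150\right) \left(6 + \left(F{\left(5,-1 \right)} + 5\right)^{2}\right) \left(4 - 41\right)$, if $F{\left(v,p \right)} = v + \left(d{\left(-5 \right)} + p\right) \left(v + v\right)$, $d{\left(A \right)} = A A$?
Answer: $450980790$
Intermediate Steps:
$d{\left(A \right)} = A^{2}$
$F{\left(v,p \right)} = v + 2 v \left(25 + p\right)$ ($F{\left(v,p \right)} = v + \left(\left(-5\right)^{2} + p\right) \left(v + v\right) = v + \left(25 + p\right) 2 v = v + 2 v \left(25 + p\right)$)
$\left(-45 - 150\right) \left(6 + \left(F{\left(5,-1 \right)} + 5\right)^{2}\right) \left(4 - 41\right) = \left(-45 - 150\right) \left(6 + \left(5 \left(51 + 2 \left(-1\right)\right) + 5\right)^{2}\right) \left(4 - 41\right) = - 195 \left(6 + \left(5 \left(51 - 2\right) + 5\right)^{2}\right) \left(-37\right) = - 195 \left(6 + \left(5 \cdot 49 + 5\right)^{2}\right) \left(-37\right) = - 195 \left(6 + \left(245 + 5\right)^{2}\right) \left(-37\right) = - 195 \left(6 + 250^{2}\right) \left(-37\right) = - 195 \left(6 + 62500\right) \left(-37\right) = - 195 \cdot 62506 \left(-37\right) = \left(-195\right) \left(-2312722\right) = 450980790$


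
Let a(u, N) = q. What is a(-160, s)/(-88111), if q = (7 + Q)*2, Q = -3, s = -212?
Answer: -8/88111 ≈ -9.0795e-5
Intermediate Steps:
q = 8 (q = (7 - 3)*2 = 4*2 = 8)
a(u, N) = 8
a(-160, s)/(-88111) = 8/(-88111) = 8*(-1/88111) = -8/88111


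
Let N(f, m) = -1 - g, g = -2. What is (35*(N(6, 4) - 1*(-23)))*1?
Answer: 840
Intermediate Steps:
N(f, m) = 1 (N(f, m) = -1 - 1*(-2) = -1 + 2 = 1)
(35*(N(6, 4) - 1*(-23)))*1 = (35*(1 - 1*(-23)))*1 = (35*(1 + 23))*1 = (35*24)*1 = 840*1 = 840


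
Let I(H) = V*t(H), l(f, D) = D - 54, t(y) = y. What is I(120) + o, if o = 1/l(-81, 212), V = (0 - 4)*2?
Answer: -151679/158 ≈ -959.99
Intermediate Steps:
l(f, D) = -54 + D
V = -8 (V = -4*2 = -8)
I(H) = -8*H
o = 1/158 (o = 1/(-54 + 212) = 1/158 ≈ 0.0063291)
I(120) + o = -8*120 + 1/158 = -960 + 1/158 = -151679/158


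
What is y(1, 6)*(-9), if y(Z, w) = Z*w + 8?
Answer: -126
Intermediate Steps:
y(Z, w) = 8 + Z*w
y(1, 6)*(-9) = (8 + 1*6)*(-9) = (8 + 6)*(-9) = 14*(-9) = -126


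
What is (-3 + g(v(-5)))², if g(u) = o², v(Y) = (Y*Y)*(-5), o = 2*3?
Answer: 1089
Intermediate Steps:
o = 6
v(Y) = -5*Y² (v(Y) = Y²*(-5) = -5*Y²)
g(u) = 36 (g(u) = 6² = 36)
(-3 + g(v(-5)))² = (-3 + 36)² = 33² = 1089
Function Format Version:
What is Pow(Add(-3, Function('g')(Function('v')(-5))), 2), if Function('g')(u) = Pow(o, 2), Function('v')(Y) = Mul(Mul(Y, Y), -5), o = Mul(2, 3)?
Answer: 1089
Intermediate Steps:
o = 6
Function('v')(Y) = Mul(-5, Pow(Y, 2)) (Function('v')(Y) = Mul(Pow(Y, 2), -5) = Mul(-5, Pow(Y, 2)))
Function('g')(u) = 36 (Function('g')(u) = Pow(6, 2) = 36)
Pow(Add(-3, Function('g')(Function('v')(-5))), 2) = Pow(Add(-3, 36), 2) = Pow(33, 2) = 1089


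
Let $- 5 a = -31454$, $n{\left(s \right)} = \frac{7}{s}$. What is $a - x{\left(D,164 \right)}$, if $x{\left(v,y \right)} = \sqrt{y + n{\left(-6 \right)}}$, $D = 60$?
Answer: $\frac{31454}{5} - \frac{\sqrt{5862}}{6} \approx 6278.0$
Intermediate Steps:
$a = \frac{31454}{5}$ ($a = \left(- \frac{1}{5}\right) \left(-31454\right) = \frac{31454}{5} \approx 6290.8$)
$x{\left(v,y \right)} = \sqrt{- \frac{7}{6} + y}$ ($x{\left(v,y \right)} = \sqrt{y + \frac{7}{-6}} = \sqrt{y + 7 \left(- \frac{1}{6}\right)} = \sqrt{y - \frac{7}{6}} = \sqrt{- \frac{7}{6} + y}$)
$a - x{\left(D,164 \right)} = \frac{31454}{5} - \frac{\sqrt{-42 + 36 \cdot 164}}{6} = \frac{31454}{5} - \frac{\sqrt{-42 + 5904}}{6} = \frac{31454}{5} - \frac{\sqrt{5862}}{6}$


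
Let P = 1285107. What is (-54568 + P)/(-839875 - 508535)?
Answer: -1230539/1348410 ≈ -0.91259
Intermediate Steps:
(-54568 + P)/(-839875 - 508535) = (-54568 + 1285107)/(-839875 - 508535) = 1230539/(-1348410) = 1230539*(-1/1348410) = -1230539/1348410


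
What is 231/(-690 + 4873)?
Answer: 231/4183 ≈ 0.055224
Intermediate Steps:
231/(-690 + 4873) = 231/4183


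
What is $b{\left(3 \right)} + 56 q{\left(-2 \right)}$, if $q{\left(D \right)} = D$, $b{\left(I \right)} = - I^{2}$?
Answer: $-121$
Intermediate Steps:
$b{\left(3 \right)} + 56 q{\left(-2 \right)} = - 3^{2} + 56 \left(-2\right) = \left(-1\right) 9 - 112 = -9 - 112 = -121$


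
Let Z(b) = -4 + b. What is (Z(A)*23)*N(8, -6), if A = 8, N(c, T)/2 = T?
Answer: -1104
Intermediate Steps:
N(c, T) = 2*T
(Z(A)*23)*N(8, -6) = ((-4 + 8)*23)*(2*(-6)) = (4*23)*(-12) = 92*(-12) = -1104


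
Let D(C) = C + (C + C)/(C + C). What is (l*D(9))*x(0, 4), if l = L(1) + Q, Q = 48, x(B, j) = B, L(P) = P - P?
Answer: 0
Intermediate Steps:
L(P) = 0
l = 48 (l = 0 + 48 = 48)
D(C) = 1 + C (D(C) = C + (2*C)/((2*C)) = C + (2*C)*(1/(2*C)) = C + 1 = 1 + C)
(l*D(9))*x(0, 4) = (48*(1 + 9))*0 = (48*10)*0 = 480*0 = 0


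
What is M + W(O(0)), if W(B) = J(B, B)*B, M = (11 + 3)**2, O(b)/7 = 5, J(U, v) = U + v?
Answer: 2646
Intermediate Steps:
O(b) = 35 (O(b) = 7*5 = 35)
M = 196 (M = 14**2 = 196)
W(B) = 2*B**2 (W(B) = (B + B)*B = (2*B)*B = 2*B**2)
M + W(O(0)) = 196 + 2*35**2 = 196 + 2*1225 = 196 + 2450 = 2646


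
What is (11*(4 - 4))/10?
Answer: 0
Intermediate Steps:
(11*(4 - 4))/10 = (11*0)*(1/10) = 0*(1/10) = 0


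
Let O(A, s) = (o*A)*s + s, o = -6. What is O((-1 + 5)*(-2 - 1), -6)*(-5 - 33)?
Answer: 16644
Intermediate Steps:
O(A, s) = s - 6*A*s (O(A, s) = (-6*A)*s + s = -6*A*s + s = s - 6*A*s)
O((-1 + 5)*(-2 - 1), -6)*(-5 - 33) = (-6*(1 - 6*(-1 + 5)*(-2 - 1)))*(-5 - 33) = -6*(1 - 24*(-3))*(-38) = -6*(1 - 6*(-12))*(-38) = -6*(1 + 72)*(-38) = -6*73*(-38) = -438*(-38) = 16644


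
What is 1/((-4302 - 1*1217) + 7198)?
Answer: 1/1679 ≈ 0.00059559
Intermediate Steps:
1/((-4302 - 1*1217) + 7198) = 1/((-4302 - 1217) + 7198) = 1/(-5519 + 7198) = 1/1679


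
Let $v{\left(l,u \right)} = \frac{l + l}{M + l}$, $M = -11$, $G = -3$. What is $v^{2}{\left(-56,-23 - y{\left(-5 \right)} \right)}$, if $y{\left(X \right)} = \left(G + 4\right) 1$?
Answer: $\frac{12544}{4489} \approx 2.7944$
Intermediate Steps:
$y{\left(X \right)} = 1$ ($y{\left(X \right)} = \left(-3 + 4\right) 1 = 1 \cdot 1 = 1$)
$v{\left(l,u \right)} = \frac{2 l}{-11 + l}$ ($v{\left(l,u \right)} = \frac{l + l}{-11 + l} = \frac{2 l}{-11 + l}$)
$v^{2}{\left(-56,-23 - y{\left(-5 \right)} \right)} = \left(2 \left(-56\right) \frac{1}{-11 - 56}\right)^{2} = \left(2 \left(-56\right) \frac{1}{-67}\right)^{2} = \left(2 \left(-56\right) \left(- \frac{1}{67}\right)\right)^{2} = \left(\frac{112}{67}\right)^{2} = \frac{12544}{4489}$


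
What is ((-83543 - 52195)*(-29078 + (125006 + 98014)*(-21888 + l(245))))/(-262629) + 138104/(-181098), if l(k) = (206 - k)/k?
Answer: -15555179150458067872/6165390861 ≈ -2.5230e+9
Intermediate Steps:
l(k) = (206 - k)/k
((-83543 - 52195)*(-29078 + (125006 + 98014)*(-21888 + l(245))))/(-262629) + 138104/(-181098) = ((-83543 - 52195)*(-29078 + (125006 + 98014)*(-21888 + (206 - 1*245)/245)))/(-262629) + 138104/(-181098) = -135738*(-29078 + 223020*(-21888 + (206 - 245)/245))*(-1/262629) + 138104*(-1/181098) = -135738*(-29078 + 223020*(-21888 + (1/245)*(-39)))*(-1/262629) - 69052/90549 = -135738*(-29078 + 223020*(-21888 - 39/245))*(-1/262629) - 69052/90549 = -135738*(-29078 + 223020*(-5362599/245))*(-1/262629) - 69052/90549 = -135738*(-29078 - 34170480828/7)*(-1/262629) - 69052/90549 = -135738*(-34170684374/7)*(-1/262629) - 69052/90549 = (4638260355558012/7)*(-1/262629) - 69052/90549 = -515362261728668/204267 - 69052/90549 = -15555179150458067872/6165390861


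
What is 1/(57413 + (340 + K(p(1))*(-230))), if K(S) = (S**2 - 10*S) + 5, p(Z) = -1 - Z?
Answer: 1/51083 ≈ 1.9576e-5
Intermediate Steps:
K(S) = 5 + S**2 - 10*S
1/(57413 + (340 + K(p(1))*(-230))) = 1/(57413 + (340 + (5 + (-1 - 1*1)**2 - 10*(-1 - 1*1))*(-230))) = 1/(57413 + (340 + (5 + (-1 - 1)**2 - 10*(-1 - 1))*(-230))) = 1/(57413 + (340 + (5 + (-2)**2 - 10*(-2))*(-230))) = 1/(57413 + (340 + (5 + 4 + 20)*(-230))) = 1/(57413 + (340 + 29*(-230))) = 1/(57413 + (340 - 6670)) = 1/(57413 - 6330) = 1/51083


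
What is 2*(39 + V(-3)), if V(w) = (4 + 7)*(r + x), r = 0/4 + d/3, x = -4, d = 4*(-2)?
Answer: -206/3 ≈ -68.667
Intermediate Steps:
d = -8
r = -8/3 (r = 0/4 - 8/3 = 0*(¼) - 8*⅓ = 0 - 8/3 = -8/3 ≈ -2.6667)
V(w) = -220/3 (V(w) = (4 + 7)*(-8/3 - 4) = 11*(-20/3) = -220/3)
2*(39 + V(-3)) = 2*(39 - 220/3) = 2*(-103/3) = -206/3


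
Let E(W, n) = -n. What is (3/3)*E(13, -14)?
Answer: 14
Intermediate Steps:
(3/3)*E(13, -14) = (3/3)*(-1*(-14)) = (3*(1/3))*14 = 1*14 = 14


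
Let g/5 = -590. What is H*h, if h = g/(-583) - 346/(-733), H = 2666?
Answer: 6302605288/427339 ≈ 14748.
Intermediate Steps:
g = -2950 (g = 5*(-590) = -2950)
h = 2364068/427339 (h = -2950/(-583) - 346/(-733) = -2950*(-1/583) - 346*(-1/733) = 2950/583 + 346/733 = 2364068/427339 ≈ 5.5321)
H*h = 2666*(2364068/427339) = 6302605288/427339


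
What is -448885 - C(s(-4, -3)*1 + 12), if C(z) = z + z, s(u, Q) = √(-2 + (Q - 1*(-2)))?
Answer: -448909 - 2*I*√3 ≈ -4.4891e+5 - 3.4641*I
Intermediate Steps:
s(u, Q) = √Q (s(u, Q) = √(-2 + (Q + 2)) = √(-2 + (2 + Q)) = √Q)
C(z) = 2*z
-448885 - C(s(-4, -3)*1 + 12) = -448885 - 2*(√(-3)*1 + 12) = -448885 - 2*((I*√3)*1 + 12) = -448885 - 2*(I*√3 + 12) = -448885 - 2*(12 + I*√3) = -448885 - (24 + 2*I*√3) = -448885 + (-24 - 2*I*√3) = -448909 - 2*I*√3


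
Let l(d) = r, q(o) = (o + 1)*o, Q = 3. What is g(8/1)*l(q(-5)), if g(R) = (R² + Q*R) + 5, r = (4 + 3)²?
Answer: 4557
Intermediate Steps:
q(o) = o*(1 + o) (q(o) = (1 + o)*o = o*(1 + o))
r = 49 (r = 7² = 49)
g(R) = 5 + R² + 3*R (g(R) = (R² + 3*R) + 5 = 5 + R² + 3*R)
l(d) = 49
g(8/1)*l(q(-5)) = (5 + (8/1)² + 3*(8/1))*49 = (5 + (8*1)² + 3*(8*1))*49 = (5 + 8² + 3*8)*49 = (5 + 64 + 24)*49 = 93*49 = 4557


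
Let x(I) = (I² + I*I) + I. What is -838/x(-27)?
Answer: -838/1431 ≈ -0.58560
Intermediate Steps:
x(I) = I + 2*I² (x(I) = (I² + I²) + I = 2*I² + I = I + 2*I²)
-838/x(-27) = -838*(-1/(27*(1 + 2*(-27)))) = -838*(-1/(27*(1 - 54))) = -838/((-27*(-53))) = -838/1431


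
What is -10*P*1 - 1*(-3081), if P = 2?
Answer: 3061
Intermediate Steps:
-10*P*1 - 1*(-3081) = -10*2*1 - 1*(-3081) = -20*1 + 3081 = -20 + 3081 = 3061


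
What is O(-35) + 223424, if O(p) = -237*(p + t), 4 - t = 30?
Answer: 237881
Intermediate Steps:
t = -26 (t = 4 - 1*30 = 4 - 30 = -26)
O(p) = 6162 - 237*p (O(p) = -237*(p - 26) = -237*(-26 + p) = 6162 - 237*p)
O(-35) + 223424 = (6162 - 237*(-35)) + 223424 = (6162 + 8295) + 223424 = 14457 + 223424 = 237881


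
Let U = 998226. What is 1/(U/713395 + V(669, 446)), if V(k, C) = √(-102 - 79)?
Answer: 712129437270/93113224257601 - 508932426025*I*√181/93113224257601 ≈ 0.007648 - 0.073534*I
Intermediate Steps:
V(k, C) = I*√181 (V(k, C) = √(-181) = I*√181)
1/(U/713395 + V(669, 446)) = 1/(998226/713395 + I*√181)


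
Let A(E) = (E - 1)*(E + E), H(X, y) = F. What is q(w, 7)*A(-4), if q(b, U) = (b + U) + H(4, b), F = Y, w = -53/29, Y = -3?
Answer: 2520/29 ≈ 86.896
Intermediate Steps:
w = -53/29 (w = -53*1/29 = -53/29 ≈ -1.8276)
F = -3
H(X, y) = -3
A(E) = 2*E*(-1 + E) (A(E) = (-1 + E)*(2*E) = 2*E*(-1 + E))
q(b, U) = -3 + U + b (q(b, U) = (b + U) - 3 = (U + b) - 3 = -3 + U + b)
q(w, 7)*A(-4) = (-3 + 7 - 53/29)*(2*(-4)*(-1 - 4)) = 63*(2*(-4)*(-5))/29 = (63/29)*40 = 2520/29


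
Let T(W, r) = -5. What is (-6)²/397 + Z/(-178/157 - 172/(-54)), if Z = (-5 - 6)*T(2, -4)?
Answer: 92871621/3452312 ≈ 26.901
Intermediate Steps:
Z = 55 (Z = (-5 - 6)*(-5) = -11*(-5) = 55)
(-6)²/397 + Z/(-178/157 - 172/(-54)) = (-6)²/397 + 55/(-178/157 - 172/(-54)) = 36*(1/397) + 55/(-178*1/157 - 172*(-1/54)) = 36/397 + 55/(-178/157 + 86/27) = 36/397 + 55/(8696/4239) = 36/397 + 55*(4239/8696) = 36/397 + 233145/8696 = 92871621/3452312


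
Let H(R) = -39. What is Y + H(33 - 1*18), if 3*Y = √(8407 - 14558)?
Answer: -39 + I*√6151/3 ≈ -39.0 + 26.143*I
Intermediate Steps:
Y = I*√6151/3 (Y = √(8407 - 14558)/3 = √(-6151)/3 = (I*√6151)/3 = I*√6151/3 ≈ 26.143*I)
Y + H(33 - 1*18) = I*√6151/3 - 39 = -39 + I*√6151/3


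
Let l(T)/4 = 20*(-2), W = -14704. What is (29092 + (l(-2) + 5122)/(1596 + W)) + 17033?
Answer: 302300769/6554 ≈ 46125.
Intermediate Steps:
l(T) = -160 (l(T) = 4*(20*(-2)) = 4*(-40) = -160)
(29092 + (l(-2) + 5122)/(1596 + W)) + 17033 = (29092 + (-160 + 5122)/(1596 - 14704)) + 17033 = (29092 + 4962/(-13108)) + 17033 = (29092 + 4962*(-1/13108)) + 17033 = (29092 - 2481/6554) + 17033 = 190666487/6554 + 17033 = 302300769/6554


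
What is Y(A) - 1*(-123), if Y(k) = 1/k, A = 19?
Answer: 2338/19 ≈ 123.05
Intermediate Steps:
Y(A) - 1*(-123) = 1/19 - 1*(-123) = 1/19 + 123 = 2338/19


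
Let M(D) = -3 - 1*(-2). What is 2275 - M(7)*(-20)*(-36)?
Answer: 2995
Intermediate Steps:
M(D) = -1 (M(D) = -3 + 2 = -1)
2275 - M(7)*(-20)*(-36) = 2275 - (-1*(-20))*(-36) = 2275 - 20*(-36) = 2275 - 1*(-720) = 2275 + 720 = 2995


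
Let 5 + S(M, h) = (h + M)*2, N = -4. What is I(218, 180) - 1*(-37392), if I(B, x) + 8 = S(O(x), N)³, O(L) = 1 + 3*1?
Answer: 37259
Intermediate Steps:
O(L) = 4 (O(L) = 1 + 3 = 4)
S(M, h) = -5 + 2*M + 2*h (S(M, h) = -5 + (h + M)*2 = -5 + (M + h)*2 = -5 + (2*M + 2*h) = -5 + 2*M + 2*h)
I(B, x) = -133 (I(B, x) = -8 + (-5 + 2*4 + 2*(-4))³ = -8 + (-5 + 8 - 8)³ = -8 + (-5)³ = -8 - 125 = -133)
I(218, 180) - 1*(-37392) = -133 - 1*(-37392) = -133 + 37392 = 37259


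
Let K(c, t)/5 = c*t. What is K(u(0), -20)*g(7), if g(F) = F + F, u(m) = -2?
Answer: 2800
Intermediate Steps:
K(c, t) = 5*c*t (K(c, t) = 5*(c*t) = 5*c*t)
g(F) = 2*F
K(u(0), -20)*g(7) = (5*(-2)*(-20))*(2*7) = 200*14 = 2800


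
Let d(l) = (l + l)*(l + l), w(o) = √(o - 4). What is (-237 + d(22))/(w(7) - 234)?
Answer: -132522/18251 - 1699*√3/54753 ≈ -7.3148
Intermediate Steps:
w(o) = √(-4 + o)
d(l) = 4*l² (d(l) = (2*l)*(2*l) = 4*l²)
(-237 + d(22))/(w(7) - 234) = (-237 + 4*22²)/(√(-4 + 7) - 234) = (-237 + 4*484)/(√3 - 234) = (-237 + 1936)/(-234 + √3) = 1699/(-234 + √3)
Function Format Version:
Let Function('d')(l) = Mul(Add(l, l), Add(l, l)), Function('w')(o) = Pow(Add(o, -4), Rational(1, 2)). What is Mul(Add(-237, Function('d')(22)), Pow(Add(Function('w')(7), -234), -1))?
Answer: Add(Rational(-132522, 18251), Mul(Rational(-1699, 54753), Pow(3, Rational(1, 2)))) ≈ -7.3148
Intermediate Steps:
Function('w')(o) = Pow(Add(-4, o), Rational(1, 2))
Function('d')(l) = Mul(4, Pow(l, 2)) (Function('d')(l) = Mul(Mul(2, l), Mul(2, l)) = Mul(4, Pow(l, 2)))
Mul(Add(-237, Function('d')(22)), Pow(Add(Function('w')(7), -234), -1)) = Mul(Add(-237, Mul(4, Pow(22, 2))), Pow(Add(Pow(Add(-4, 7), Rational(1, 2)), -234), -1)) = Mul(Add(-237, Mul(4, 484)), Pow(Add(Pow(3, Rational(1, 2)), -234), -1)) = Mul(Add(-237, 1936), Pow(Add(-234, Pow(3, Rational(1, 2))), -1)) = Mul(1699, Pow(Add(-234, Pow(3, Rational(1, 2))), -1))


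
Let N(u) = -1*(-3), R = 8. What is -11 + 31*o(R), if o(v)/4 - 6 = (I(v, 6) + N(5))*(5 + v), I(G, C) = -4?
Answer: -879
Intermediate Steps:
N(u) = 3
o(v) = 4 - 4*v (o(v) = 24 + 4*((-4 + 3)*(5 + v)) = 24 + 4*(-(5 + v)) = 24 + 4*(-5 - v) = 24 + (-20 - 4*v) = 4 - 4*v)
-11 + 31*o(R) = -11 + 31*(4 - 4*8) = -11 + 31*(4 - 32) = -11 + 31*(-28) = -11 - 868 = -879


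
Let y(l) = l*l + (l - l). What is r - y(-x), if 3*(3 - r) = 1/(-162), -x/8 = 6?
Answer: -1118285/486 ≈ -2301.0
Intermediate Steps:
x = -48 (x = -8*6 = -48)
y(l) = l**2 (y(l) = l**2 + 0 = l**2)
r = 1459/486 (r = 3 - 1/3/(-162) = 3 - 1/3*(-1/162) = 3 + 1/486 = 1459/486 ≈ 3.0021)
r - y(-x) = 1459/486 - (-1*(-48))**2 = 1459/486 - 1*48**2 = 1459/486 - 1*2304 = 1459/486 - 2304 = -1118285/486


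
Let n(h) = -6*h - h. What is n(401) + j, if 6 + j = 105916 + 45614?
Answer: 148717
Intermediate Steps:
n(h) = -7*h
j = 151524 (j = -6 + (105916 + 45614) = -6 + 151530 = 151524)
n(401) + j = -7*401 + 151524 = -2807 + 151524 = 148717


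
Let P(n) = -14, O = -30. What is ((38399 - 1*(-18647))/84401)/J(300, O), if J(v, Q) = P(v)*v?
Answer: -28523/177242100 ≈ -0.00016093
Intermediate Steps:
J(v, Q) = -14*v
((38399 - 1*(-18647))/84401)/J(300, O) = ((38399 - 1*(-18647))/84401)/((-14*300)) = ((38399 + 18647)*(1/84401))/(-4200) = (57046*(1/84401))*(-1/4200) = (57046/84401)*(-1/4200) = -28523/177242100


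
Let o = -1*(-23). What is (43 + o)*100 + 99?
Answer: 6699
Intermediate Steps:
o = 23
(43 + o)*100 + 99 = (43 + 23)*100 + 99 = 66*100 + 99 = 6600 + 99 = 6699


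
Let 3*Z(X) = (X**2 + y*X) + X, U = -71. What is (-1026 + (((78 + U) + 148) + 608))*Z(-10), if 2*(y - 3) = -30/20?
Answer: -11835/2 ≈ -5917.5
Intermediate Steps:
y = 9/4 (y = 3 + (-30/20)/2 = 3 + (-30*1/20)/2 = 3 + (1/2)*(-3/2) = 3 - 3/4 = 9/4 ≈ 2.2500)
Z(X) = X**2/3 + 13*X/12 (Z(X) = ((X**2 + 9*X/4) + X)/3 = (X**2 + 13*X/4)/3 = X**2/3 + 13*X/12)
(-1026 + (((78 + U) + 148) + 608))*Z(-10) = (-1026 + (((78 - 71) + 148) + 608))*((1/12)*(-10)*(13 + 4*(-10))) = (-1026 + ((7 + 148) + 608))*((1/12)*(-10)*(13 - 40)) = (-1026 + (155 + 608))*((1/12)*(-10)*(-27)) = (-1026 + 763)*(45/2) = -263*45/2 = -11835/2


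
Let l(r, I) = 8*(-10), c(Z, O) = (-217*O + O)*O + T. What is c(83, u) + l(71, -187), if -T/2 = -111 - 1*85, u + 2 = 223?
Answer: -10549344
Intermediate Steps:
u = 221 (u = -2 + 223 = 221)
T = 392 (T = -2*(-111 - 1*85) = -2*(-111 - 85) = -2*(-196) = 392)
c(Z, O) = 392 - 216*O**2 (c(Z, O) = (-217*O + O)*O + 392 = (-216*O)*O + 392 = -216*O**2 + 392 = 392 - 216*O**2)
l(r, I) = -80
c(83, u) + l(71, -187) = (392 - 216*221**2) - 80 = (392 - 216*48841) - 80 = (392 - 10549656) - 80 = -10549264 - 80 = -10549344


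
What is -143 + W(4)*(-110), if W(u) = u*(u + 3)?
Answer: -3223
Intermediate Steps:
W(u) = u*(3 + u)
-143 + W(4)*(-110) = -143 + (4*(3 + 4))*(-110) = -143 + (4*7)*(-110) = -143 + 28*(-110) = -143 - 3080 = -3223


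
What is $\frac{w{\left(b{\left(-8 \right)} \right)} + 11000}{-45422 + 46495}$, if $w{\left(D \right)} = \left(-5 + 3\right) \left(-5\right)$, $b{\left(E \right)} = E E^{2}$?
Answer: $\frac{11010}{1073} \approx 10.261$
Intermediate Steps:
$b{\left(E \right)} = E^{3}$
$w{\left(D \right)} = 10$ ($w{\left(D \right)} = \left(-2\right) \left(-5\right) = 10$)
$\frac{w{\left(b{\left(-8 \right)} \right)} + 11000}{-45422 + 46495} = \frac{10 + 11000}{-45422 + 46495} = \frac{11010}{1073}$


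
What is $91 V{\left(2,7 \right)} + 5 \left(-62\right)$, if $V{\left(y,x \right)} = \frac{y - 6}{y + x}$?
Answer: $- \frac{3154}{9} \approx -350.44$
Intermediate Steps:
$V{\left(y,x \right)} = \frac{-6 + y}{x + y}$
$91 V{\left(2,7 \right)} + 5 \left(-62\right) = 91 \frac{-6 + 2}{7 + 2} + 5 \left(-62\right) = 91 \cdot \frac{1}{9} \left(-4\right) - 310 = 91 \left(- \frac{4}{9}\right) - 310 = - \frac{364}{9} - 310 = - \frac{3154}{9}$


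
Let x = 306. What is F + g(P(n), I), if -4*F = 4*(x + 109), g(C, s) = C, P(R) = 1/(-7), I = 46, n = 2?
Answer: -2906/7 ≈ -415.14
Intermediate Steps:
P(R) = -⅐
F = -415 (F = -(306 + 109) = -415 ≈ -415.00)
F + g(P(n), I) = -415 - ⅐ = -2906/7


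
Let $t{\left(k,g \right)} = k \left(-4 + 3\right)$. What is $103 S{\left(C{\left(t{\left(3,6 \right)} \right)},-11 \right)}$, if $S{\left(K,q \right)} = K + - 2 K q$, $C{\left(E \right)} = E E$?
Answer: $21321$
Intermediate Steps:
$t{\left(k,g \right)} = - k$ ($t{\left(k,g \right)} = k \left(-1\right) = - k$)
$C{\left(E \right)} = E^{2}$
$S{\left(K,q \right)} = K - 2 K q$
$103 S{\left(C{\left(t{\left(3,6 \right)} \right)},-11 \right)} = 103 \left(\left(-1\right) 3\right)^{2} \left(1 - -22\right) = 103 \left(-3\right)^{2} \left(1 + 22\right) = 103 \cdot 9 \cdot 23 = 103 \cdot 207 = 21321$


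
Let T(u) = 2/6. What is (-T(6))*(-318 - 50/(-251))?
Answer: 79768/753 ≈ 105.93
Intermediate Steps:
T(u) = ⅓ (T(u) = 2*(⅙) = ⅓)
(-T(6))*(-318 - 50/(-251)) = (-1*⅓)*(-318 - 50/(-251)) = -(-318 - 50*(-1)/251)/3 = -(-318 - 1*(-50/251))/3 = -(-318 + 50/251)/3 = -⅓*(-79768/251) = 79768/753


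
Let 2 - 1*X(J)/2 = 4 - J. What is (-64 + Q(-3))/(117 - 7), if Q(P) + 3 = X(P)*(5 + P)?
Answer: -87/110 ≈ -0.79091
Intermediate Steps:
X(J) = -4 + 2*J (X(J) = 4 - 2*(4 - J) = 4 + (-8 + 2*J) = -4 + 2*J)
Q(P) = -3 + (-4 + 2*P)*(5 + P)
(-64 + Q(-3))/(117 - 7) = (-64 + (-23 + 2*(-3)**2 + 6*(-3)))/(117 - 7) = (-64 + (-23 + 2*9 - 18))/110 = (-64 + (-23 + 18 - 18))*(1/110) = (-64 - 23)*(1/110) = -87*1/110 = -87/110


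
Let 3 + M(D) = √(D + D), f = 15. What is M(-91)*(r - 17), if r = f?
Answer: 6 - 2*I*√182 ≈ 6.0 - 26.981*I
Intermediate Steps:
M(D) = -3 + √2*√D (M(D) = -3 + √(D + D) = -3 + √(2*D) = -3 + √2*√D)
r = 15
M(-91)*(r - 17) = (-3 + √2*√(-91))*(15 - 17) = (-3 + √2*(I*√91))*(-2) = (-3 + I*√182)*(-2) = 6 - 2*I*√182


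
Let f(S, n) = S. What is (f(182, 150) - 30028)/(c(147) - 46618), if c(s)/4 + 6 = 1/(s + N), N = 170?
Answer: 4730591/7392755 ≈ 0.63990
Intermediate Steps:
c(s) = -24 + 4/(170 + s) (c(s) = -24 + 4/(s + 170) = -24 + 4/(170 + s))
(f(182, 150) - 30028)/(c(147) - 46618) = (182 - 30028)/(4*(-1019 - 6*147)/(170 + 147) - 46618) = -29846/(4*(-1019 - 882)/317 - 46618) = -29846/(4*(1/317)*(-1901) - 46618) = -29846/(-7604/317 - 46618) = -29846/(-14785510/317) = -29846*(-317/14785510) = 4730591/7392755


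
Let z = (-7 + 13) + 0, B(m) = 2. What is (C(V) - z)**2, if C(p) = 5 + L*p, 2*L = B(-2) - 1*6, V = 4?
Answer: 81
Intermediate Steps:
L = -2 (L = (2 - 1*6)/2 = (2 - 6)/2 = (1/2)*(-4) = -2)
z = 6 (z = 6 + 0 = 6)
C(p) = 5 - 2*p
(C(V) - z)**2 = ((5 - 2*4) - 1*6)**2 = ((5 - 8) - 6)**2 = (-3 - 6)**2 = (-9)**2 = 81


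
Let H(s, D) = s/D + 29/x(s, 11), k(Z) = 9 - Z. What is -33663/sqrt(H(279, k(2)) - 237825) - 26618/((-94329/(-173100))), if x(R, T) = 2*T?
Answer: -1535858600/31443 + 33663*I*sqrt(5639281186)/36618709 ≈ -48846.0 + 69.034*I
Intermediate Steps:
H(s, D) = 29/22 + s/D (H(s, D) = s/D + 29/((2*11)) = s/D + 29/22 = 29/22 + s/D)
-33663/sqrt(H(279, k(2)) - 237825) - 26618/((-94329/(-173100))) = -33663/sqrt((29/22 + 279/(9 - 1*2)) - 237825) - 26618/((-94329/(-173100))) = -33663/sqrt((29/22 + 279/(9 - 2)) - 237825) - 26618/((-94329*(-1/173100))) = -33663/sqrt((29/22 + 279/7) - 237825) - 26618/31443/57700 = -33663/sqrt((29/22 + 279*(1/7)) - 237825) - 26618*57700/31443 = -33663/sqrt((29/22 + 279/7) - 237825) - 1535858600/31443 = -33663/sqrt(6341/154 - 237825) - 1535858600/31443 = -33663*(-I*sqrt(5639281186)/36618709) - 1535858600/31443 = -(-33663)*I*sqrt(5639281186)/36618709 - 1535858600/31443 = 33663*I*sqrt(5639281186)/36618709 - 1535858600/31443 = -1535858600/31443 + 33663*I*sqrt(5639281186)/36618709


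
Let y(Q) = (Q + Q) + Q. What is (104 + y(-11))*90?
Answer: 6390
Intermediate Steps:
y(Q) = 3*Q (y(Q) = 2*Q + Q = 3*Q)
(104 + y(-11))*90 = (104 + 3*(-11))*90 = (104 - 33)*90 = 71*90 = 6390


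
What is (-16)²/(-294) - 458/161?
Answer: -12562/3381 ≈ -3.7155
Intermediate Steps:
(-16)²/(-294) - 458/161 = 256*(-1/294) - 458*1/161 = -128/147 - 458/161 = -12562/3381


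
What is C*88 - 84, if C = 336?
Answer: 29484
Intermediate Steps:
C*88 - 84 = 336*88 - 84 = 29568 - 84 = 29484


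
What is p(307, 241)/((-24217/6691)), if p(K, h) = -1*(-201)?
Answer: -1344891/24217 ≈ -55.535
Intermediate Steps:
p(K, h) = 201
p(307, 241)/((-24217/6691)) = 201/((-24217/6691)) = 201/((-24217*1/6691)) = 201/(-24217/6691) = 201*(-6691/24217) = -1344891/24217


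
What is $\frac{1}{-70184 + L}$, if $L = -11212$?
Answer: $- \frac{1}{81396} \approx -1.2286 \cdot 10^{-5}$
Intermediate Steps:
$\frac{1}{-70184 + L} = \frac{1}{-70184 - 11212} = \frac{1}{-81396} = - \frac{1}{81396}$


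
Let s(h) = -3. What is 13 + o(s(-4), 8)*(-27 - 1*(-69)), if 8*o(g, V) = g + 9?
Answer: 89/2 ≈ 44.500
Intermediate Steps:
o(g, V) = 9/8 + g/8 (o(g, V) = (g + 9)/8 = (9 + g)/8 = 9/8 + g/8)
13 + o(s(-4), 8)*(-27 - 1*(-69)) = 13 + (9/8 + (1/8)*(-3))*(-27 - 1*(-69)) = 13 + (9/8 - 3/8)*(-27 + 69) = 13 + (3/4)*42 = 13 + 63/2 = 89/2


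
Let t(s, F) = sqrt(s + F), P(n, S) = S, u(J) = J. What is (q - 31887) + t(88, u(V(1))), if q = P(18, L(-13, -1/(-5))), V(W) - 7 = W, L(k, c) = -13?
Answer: -31900 + 4*sqrt(6) ≈ -31890.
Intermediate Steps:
V(W) = 7 + W
q = -13
t(s, F) = sqrt(F + s)
(q - 31887) + t(88, u(V(1))) = (-13 - 31887) + sqrt((7 + 1) + 88) = -31900 + sqrt(8 + 88) = -31900 + sqrt(96) = -31900 + 4*sqrt(6)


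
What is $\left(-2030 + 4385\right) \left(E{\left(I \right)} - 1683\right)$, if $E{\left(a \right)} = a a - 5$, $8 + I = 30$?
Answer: $-2835420$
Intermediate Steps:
$I = 22$ ($I = -8 + 30 = 22$)
$E{\left(a \right)} = -5 + a^{2}$ ($E{\left(a \right)} = a^{2} - 5 = -5 + a^{2}$)
$\left(-2030 + 4385\right) \left(E{\left(I \right)} - 1683\right) = \left(-2030 + 4385\right) \left(\left(-5 + 22^{2}\right) - 1683\right) = 2355 \left(\left(-5 + 484\right) - 1683\right) = 2355 \left(479 - 1683\right) = 2355 \left(-1204\right) = -2835420$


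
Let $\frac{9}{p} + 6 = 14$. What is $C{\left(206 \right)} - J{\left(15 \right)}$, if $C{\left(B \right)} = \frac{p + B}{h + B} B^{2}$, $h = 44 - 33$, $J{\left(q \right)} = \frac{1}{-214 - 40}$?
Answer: $\frac{1116273784}{27559} \approx 40505.0$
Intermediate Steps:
$J{\left(q \right)} = - \frac{1}{254}$ ($J{\left(q \right)} = \frac{1}{-254} = - \frac{1}{254}$)
$h = 11$
$p = \frac{9}{8}$ ($p = \frac{9}{-6 + 14} = \frac{9}{8} \approx 1.125$)
$C{\left(B \right)} = \frac{B^{2} \left(\frac{9}{8} + B\right)}{11 + B}$ ($C{\left(B \right)} = \frac{\frac{9}{8} + B}{11 + B} B^{2} = \frac{B^{2} \left(\frac{9}{8} + B\right)}{11 + B}$)
$C{\left(206 \right)} - J{\left(15 \right)} = \frac{206^{2} \left(\frac{9}{8} + 206\right)}{11 + 206} - - \frac{1}{254} = 42436 \cdot \frac{1}{217} \cdot \frac{1657}{8} + \frac{1}{254} = \frac{17579113}{434} + \frac{1}{254} = \frac{1116273784}{27559}$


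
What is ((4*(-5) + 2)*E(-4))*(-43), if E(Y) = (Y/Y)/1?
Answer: 774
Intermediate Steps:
E(Y) = 1 (E(Y) = 1*1 = 1)
((4*(-5) + 2)*E(-4))*(-43) = ((4*(-5) + 2)*1)*(-43) = ((-20 + 2)*1)*(-43) = -18*1*(-43) = -18*(-43) = 774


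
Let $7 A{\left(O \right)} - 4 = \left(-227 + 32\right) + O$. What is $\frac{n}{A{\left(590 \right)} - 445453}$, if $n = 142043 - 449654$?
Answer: $\frac{307611}{445396} \approx 0.69065$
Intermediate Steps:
$A{\left(O \right)} = - \frac{191}{7} + \frac{O}{7}$ ($A{\left(O \right)} = \frac{4}{7} + \frac{\left(-227 + 32\right) + O}{7} = \frac{4}{7} + \frac{-195 + O}{7} = \frac{4}{7} + \left(- \frac{195}{7} + \frac{O}{7}\right) = - \frac{191}{7} + \frac{O}{7}$)
$n = -307611$ ($n = 142043 - 449654 = -307611$)
$\frac{n}{A{\left(590 \right)} - 445453} = - \frac{307611}{\left(- \frac{191}{7} + \frac{1}{7} \cdot 590\right) - 445453} = - \frac{307611}{\left(- \frac{191}{7} + \frac{590}{7}\right) - 445453} = - \frac{307611}{57 - 445453} = - \frac{307611}{-445396} = \left(-307611\right) \left(- \frac{1}{445396}\right) = \frac{307611}{445396}$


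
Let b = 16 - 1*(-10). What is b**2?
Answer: 676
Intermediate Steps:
b = 26 (b = 16 + 10 = 26)
b**2 = 26**2 = 676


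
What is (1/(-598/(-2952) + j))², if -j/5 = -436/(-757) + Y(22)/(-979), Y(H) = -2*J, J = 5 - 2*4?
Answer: 1196547262680608784/8381018995771075369 ≈ 0.14277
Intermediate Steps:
J = -3 (J = 5 - 1*8 = 5 - 8 = -3)
Y(H) = 6 (Y(H) = -2*(-3) = 6)
j = -2111510/741103 (j = -5*(-436/(-757) + 6/(-979)) = -5*(-436*(-1/757) + 6*(-1/979)) = -5*(436/757 - 6/979) = -5*422302/741103 = -2111510/741103 ≈ -2.8491)
(1/(-598/(-2952) + j))² = (1/(-598/(-2952) - 2111510/741103))² = (1/(-598*(-1/2952) - 2111510/741103))² = (1/(299/1476 - 2111510/741103))² = (1/(-2894998963/1093868028))² = (-1093868028/2894998963)² = 1196547262680608784/8381018995771075369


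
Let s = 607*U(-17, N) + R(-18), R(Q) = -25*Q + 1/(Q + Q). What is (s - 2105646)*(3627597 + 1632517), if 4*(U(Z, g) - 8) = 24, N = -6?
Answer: -198519671694353/18 ≈ -1.1029e+13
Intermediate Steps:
U(Z, g) = 14 (U(Z, g) = 8 + (¼)*24 = 8 + 6 = 14)
R(Q) = 1/(2*Q) - 25*Q (R(Q) = -25*Q + 1/(2*Q) = 1/(2*Q) - 25*Q)
s = 322127/36 (s = 607*14 + ((½)/(-18) - 25*(-18)) = 8498 + ((½)*(-1/18) + 450) = 8498 + (-1/36 + 450) = 8498 + 16199/36 = 322127/36 ≈ 8948.0)
(s - 2105646)*(3627597 + 1632517) = (322127/36 - 2105646)*(3627597 + 1632517) = -75481129/36*5260114 = -198519671694353/18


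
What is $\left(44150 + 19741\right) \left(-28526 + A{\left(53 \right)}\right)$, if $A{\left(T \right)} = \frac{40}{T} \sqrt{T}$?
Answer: $-1822554666 + \frac{2555640 \sqrt{53}}{53} \approx -1.8222 \cdot 10^{9}$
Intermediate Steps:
$A{\left(T \right)} = \frac{40}{\sqrt{T}}$
$\left(44150 + 19741\right) \left(-28526 + A{\left(53 \right)}\right) = \left(44150 + 19741\right) \left(-28526 + \frac{40}{\sqrt{53}}\right) = 63891 \left(-28526 + 40 \frac{\sqrt{53}}{53}\right) = 63891 \left(-28526 + \frac{40 \sqrt{53}}{53}\right) = -1822554666 + \frac{2555640 \sqrt{53}}{53}$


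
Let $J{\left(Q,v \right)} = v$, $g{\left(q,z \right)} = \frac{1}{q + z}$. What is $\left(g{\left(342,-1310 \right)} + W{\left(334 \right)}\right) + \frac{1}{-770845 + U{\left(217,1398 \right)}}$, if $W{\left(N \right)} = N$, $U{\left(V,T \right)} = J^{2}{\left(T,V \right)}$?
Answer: $\frac{5318142617}{15922632} \approx 334.0$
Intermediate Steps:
$U{\left(V,T \right)} = V^{2}$
$\left(g{\left(342,-1310 \right)} + W{\left(334 \right)}\right) + \frac{1}{-770845 + U{\left(217,1398 \right)}} = \left(\frac{1}{342 - 1310} + 334\right) + \frac{1}{-770845 + 217^{2}} = \left(\frac{1}{-968} + 334\right) + \frac{1}{-770845 + 47089} = \left(- \frac{1}{968} + 334\right) + \frac{1}{-723756} = \frac{323311}{968} - \frac{1}{723756} = \frac{5318142617}{15922632}$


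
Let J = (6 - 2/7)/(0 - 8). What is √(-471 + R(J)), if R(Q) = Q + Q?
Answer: I*√23149/7 ≈ 21.735*I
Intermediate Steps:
J = -5/7 (J = (6 - 2*⅐)/(-8) = (6 - 2/7)*(-⅛) = (40/7)*(-⅛) = -5/7 ≈ -0.71429)
R(Q) = 2*Q
√(-471 + R(J)) = √(-471 + 2*(-5/7)) = √(-471 - 10/7) = √(-3307/7) = I*√23149/7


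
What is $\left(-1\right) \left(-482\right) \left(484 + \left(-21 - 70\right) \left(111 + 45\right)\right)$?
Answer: $-6609184$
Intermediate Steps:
$\left(-1\right) \left(-482\right) \left(484 + \left(-21 - 70\right) \left(111 + 45\right)\right) = 482 \left(484 + \left(-21 + \left(-107 + 37\right)\right) 156\right) = 482 \left(484 + \left(-21 - 70\right) 156\right) = 482 \left(484 - 14196\right) = 482 \left(-13712\right) = -6609184$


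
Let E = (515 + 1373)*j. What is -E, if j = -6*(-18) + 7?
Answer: -217120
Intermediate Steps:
j = 115 (j = 108 + 7 = 115)
E = 217120 (E = (515 + 1373)*115 = 1888*115 = 217120)
-E = -1*217120 = -217120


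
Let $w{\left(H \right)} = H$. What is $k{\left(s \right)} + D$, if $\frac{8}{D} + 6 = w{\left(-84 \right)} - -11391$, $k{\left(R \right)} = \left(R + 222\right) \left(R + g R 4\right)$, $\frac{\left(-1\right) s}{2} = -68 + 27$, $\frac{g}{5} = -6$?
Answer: $- \frac{33523648024}{11301} \approx -2.9664 \cdot 10^{6}$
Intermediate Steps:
$g = -30$ ($g = 5 \left(-6\right) = -30$)
$s = 82$ ($s = - 2 \left(-68 + 27\right) = \left(-2\right) \left(-41\right) = 82$)
$k{\left(R \right)} = - 119 R \left(222 + R\right)$ ($k{\left(R \right)} = \left(R + 222\right) \left(R + - 30 R 4\right) = \left(222 + R\right) \left(R - 120 R\right) = \left(222 + R\right) \left(- 119 R\right) = - 119 R \left(222 + R\right)$)
$D = \frac{8}{11301}$ ($D = \frac{8}{-6 - -11307} = \frac{8}{-6 + \left(-84 + 11391\right)} = \frac{8}{-6 + 11307} = \frac{8}{11301} \approx 0.0007079$)
$k{\left(s \right)} + D = 119 \cdot 82 \left(-222 - 82\right) + \frac{8}{11301} = 119 \cdot 82 \left(-304\right) + \frac{8}{11301} = -2966432 + \frac{8}{11301} = - \frac{33523648024}{11301}$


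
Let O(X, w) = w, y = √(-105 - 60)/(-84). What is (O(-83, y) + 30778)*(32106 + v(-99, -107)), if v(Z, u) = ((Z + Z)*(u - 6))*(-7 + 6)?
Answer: 299531496 - 811*I*√165/7 ≈ 2.9953e+8 - 1488.2*I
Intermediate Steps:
y = -I*√165/84 (y = √(-165)*(-1/84) = (I*√165)*(-1/84) = -I*√165/84 ≈ -0.15292*I)
v(Z, u) = -2*Z*(-6 + u) (v(Z, u) = ((2*Z)*(-6 + u))*(-1) = (2*Z*(-6 + u))*(-1) = -2*Z*(-6 + u))
(O(-83, y) + 30778)*(32106 + v(-99, -107)) = (-I*√165/84 + 30778)*(32106 + 2*(-99)*(6 - 1*(-107))) = (30778 - I*√165/84)*(32106 + 2*(-99)*(6 + 107)) = (30778 - I*√165/84)*(32106 + 2*(-99)*113) = (30778 - I*√165/84)*(32106 - 22374) = (30778 - I*√165/84)*9732 = 299531496 - 811*I*√165/7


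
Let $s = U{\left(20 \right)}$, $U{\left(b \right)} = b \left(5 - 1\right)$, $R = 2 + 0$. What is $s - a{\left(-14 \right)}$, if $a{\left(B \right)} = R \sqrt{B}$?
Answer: $80 - 2 i \sqrt{14} \approx 80.0 - 7.4833 i$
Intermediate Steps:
$R = 2$
$U{\left(b \right)} = 4 b$ ($U{\left(b \right)} = b 4 = 4 b$)
$s = 80$ ($s = 4 \cdot 20 = 80$)
$a{\left(B \right)} = 2 \sqrt{B}$
$s - a{\left(-14 \right)} = 80 - 2 \sqrt{-14} = 80 - 2 i \sqrt{14}$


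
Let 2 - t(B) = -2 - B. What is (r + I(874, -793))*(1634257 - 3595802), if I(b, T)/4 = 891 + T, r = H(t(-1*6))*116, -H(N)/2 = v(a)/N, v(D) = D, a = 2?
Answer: -1224004080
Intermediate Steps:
t(B) = 4 + B (t(B) = 2 - (-2 - B) = 2 + (2 + B) = 4 + B)
H(N) = -4/N
r = 232 (r = -4/(4 - 1*6)*116 = -4/(4 - 6)*116 = -4/(-2)*116 = -4*(-½)*116 = 2*116 = 232)
I(b, T) = 3564 + 4*T (I(b, T) = 4*(891 + T) = 3564 + 4*T)
(r + I(874, -793))*(1634257 - 3595802) = (232 + (3564 + 4*(-793)))*(1634257 - 3595802) = (232 + (3564 - 3172))*(-1961545) = (232 + 392)*(-1961545) = 624*(-1961545) = -1224004080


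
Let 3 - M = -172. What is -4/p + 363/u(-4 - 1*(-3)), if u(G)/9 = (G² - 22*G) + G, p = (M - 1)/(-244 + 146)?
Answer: 237/58 ≈ 4.0862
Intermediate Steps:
M = 175 (M = 3 - 1*(-172) = 3 + 172 = 175)
p = -87/49 (p = (175 - 1)/(-244 + 146) = 174/(-98) = 174*(-1/98) = -87/49 ≈ -1.7755)
u(G) = -189*G + 9*G² (u(G) = 9*((G² - 22*G) + G) = 9*(G² - 21*G) = -189*G + 9*G²)
-4/p + 363/u(-4 - 1*(-3)) = -4/(-87/49) + 363/((9*(-4 - 1*(-3))*(-21 + (-4 - 1*(-3))))) = -4*(-49/87) + 363/((9*(-4 + 3)*(-21 + (-4 + 3)))) = 196/87 + 363/((9*(-1)*(-21 - 1))) = 196/87 + 363/((9*(-1)*(-22))) = 196/87 + 363/198 = 196/87 + 363*(1/198) = 196/87 + 11/6 = 237/58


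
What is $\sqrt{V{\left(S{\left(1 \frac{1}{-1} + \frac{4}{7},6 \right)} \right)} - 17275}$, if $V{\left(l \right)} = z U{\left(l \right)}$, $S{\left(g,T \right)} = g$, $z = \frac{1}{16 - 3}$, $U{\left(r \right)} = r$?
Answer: $\frac{2 i \sqrt{35763637}}{91} \approx 131.43 i$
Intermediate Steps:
$z = \frac{1}{13} \approx 0.076923$
$V{\left(l \right)} = \frac{l}{13}$
$\sqrt{V{\left(S{\left(1 \frac{1}{-1} + \frac{4}{7},6 \right)} \right)} - 17275} = \sqrt{\frac{1 \frac{1}{-1} + \frac{4}{7}}{13} - 17275} = \sqrt{\frac{1 \left(-1\right) + 4 \cdot \frac{1}{7}}{13} + \left(-21641 + 4366\right)} = \sqrt{\frac{-1 + \frac{4}{7}}{13} - 17275} = \sqrt{\frac{1}{13} \left(- \frac{3}{7}\right) - 17275} = \sqrt{- \frac{3}{91} - 17275} = \sqrt{- \frac{1572028}{91}} = \frac{2 i \sqrt{35763637}}{91}$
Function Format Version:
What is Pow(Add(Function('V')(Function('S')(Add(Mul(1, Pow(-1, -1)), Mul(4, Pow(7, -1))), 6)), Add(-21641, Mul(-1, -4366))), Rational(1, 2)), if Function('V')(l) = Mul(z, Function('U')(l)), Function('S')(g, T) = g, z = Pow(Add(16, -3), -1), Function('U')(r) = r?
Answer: Mul(Rational(2, 91), I, Pow(35763637, Rational(1, 2))) ≈ Mul(131.43, I)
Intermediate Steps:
z = Rational(1, 13) (z = Pow(13, -1) = Rational(1, 13) ≈ 0.076923)
Function('V')(l) = Mul(Rational(1, 13), l)
Pow(Add(Function('V')(Function('S')(Add(Mul(1, Pow(-1, -1)), Mul(4, Pow(7, -1))), 6)), Add(-21641, Mul(-1, -4366))), Rational(1, 2)) = Pow(Add(Mul(Rational(1, 13), Add(Mul(1, Pow(-1, -1)), Mul(4, Pow(7, -1)))), Add(-21641, Mul(-1, -4366))), Rational(1, 2)) = Pow(Add(Mul(Rational(1, 13), Add(Mul(1, -1), Mul(4, Rational(1, 7)))), Add(-21641, 4366)), Rational(1, 2)) = Pow(Add(Mul(Rational(1, 13), Add(-1, Rational(4, 7))), -17275), Rational(1, 2)) = Pow(Add(Mul(Rational(1, 13), Rational(-3, 7)), -17275), Rational(1, 2)) = Pow(Add(Rational(-3, 91), -17275), Rational(1, 2)) = Pow(Rational(-1572028, 91), Rational(1, 2)) = Mul(Rational(2, 91), I, Pow(35763637, Rational(1, 2)))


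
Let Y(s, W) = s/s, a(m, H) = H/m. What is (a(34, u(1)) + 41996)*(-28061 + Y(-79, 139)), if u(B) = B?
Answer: -20032945950/17 ≈ -1.1784e+9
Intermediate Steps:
Y(s, W) = 1
(a(34, u(1)) + 41996)*(-28061 + Y(-79, 139)) = (1/34 + 41996)*(-28061 + 1) = (1*(1/34) + 41996)*(-28060) = (1/34 + 41996)*(-28060) = (1427865/34)*(-28060) = -20032945950/17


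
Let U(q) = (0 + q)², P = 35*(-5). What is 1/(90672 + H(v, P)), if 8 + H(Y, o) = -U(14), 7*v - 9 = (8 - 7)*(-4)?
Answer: 1/90468 ≈ 1.1054e-5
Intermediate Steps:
P = -175
U(q) = q²
v = 5/7 (v = 9/7 + ((8 - 7)*(-4))/7 = 9/7 + (1*(-4))/7 = 9/7 + (⅐)*(-4) = 9/7 - 4/7 = 5/7 ≈ 0.71429)
H(Y, o) = -204 (H(Y, o) = -8 - 1*14² = -8 - 1*196 = -8 - 196 = -204)
1/(90672 + H(v, P)) = 1/(90672 - 204) = 1/90468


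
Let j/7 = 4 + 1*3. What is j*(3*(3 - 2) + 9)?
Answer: 588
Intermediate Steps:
j = 49 (j = 7*(4 + 1*3) = 7*(4 + 3) = 7*7 = 49)
j*(3*(3 - 2) + 9) = 49*(3*(3 - 2) + 9) = 49*(3*1 + 9) = 49*(3 + 9) = 49*12 = 588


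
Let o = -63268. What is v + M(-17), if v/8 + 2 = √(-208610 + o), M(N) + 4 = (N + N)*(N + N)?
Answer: 1136 + 8*I*√271878 ≈ 1136.0 + 4171.4*I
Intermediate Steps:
M(N) = -4 + 4*N² (M(N) = -4 + (N + N)*(N + N) = -4 + (2*N)*(2*N) = -4 + 4*N²)
v = -16 + 8*I*√271878 (v = -16 + 8*√(-208610 - 63268) = -16 + 8*√(-271878) = -16 + 8*(I*√271878) = -16 + 8*I*√271878 ≈ -16.0 + 4171.4*I)
v + M(-17) = (-16 + 8*I*√271878) + (-4 + 4*(-17)²) = (-16 + 8*I*√271878) + (-4 + 4*289) = (-16 + 8*I*√271878) + (-4 + 1156) = (-16 + 8*I*√271878) + 1152 = 1136 + 8*I*√271878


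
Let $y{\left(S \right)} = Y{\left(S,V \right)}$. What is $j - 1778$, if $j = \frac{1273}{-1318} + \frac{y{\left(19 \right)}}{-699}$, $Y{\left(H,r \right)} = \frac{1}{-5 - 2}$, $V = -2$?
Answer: $- \frac{11472503243}{6448974} \approx -1779.0$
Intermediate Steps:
$Y{\left(H,r \right)} = - \frac{1}{7}$ ($Y{\left(H,r \right)} = \frac{1}{-7} = - \frac{1}{7}$)
$y{\left(S \right)} = - \frac{1}{7}$
$j = - \frac{6227471}{6448974}$ ($j = \frac{1273}{-1318} - \frac{1}{7 \left(-699\right)} = 1273 \left(- \frac{1}{1318}\right) - - \frac{1}{4893} = - \frac{1273}{1318} + \frac{1}{4893} = - \frac{6227471}{6448974} \approx -0.96565$)
$j - 1778 = - \frac{6227471}{6448974} - 1778 = - \frac{11472503243}{6448974}$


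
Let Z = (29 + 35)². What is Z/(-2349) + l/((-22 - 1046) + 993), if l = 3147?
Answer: -2566501/58725 ≈ -43.704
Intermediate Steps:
Z = 4096 (Z = 64² = 4096)
Z/(-2349) + l/((-22 - 1046) + 993) = 4096/(-2349) + 3147/((-22 - 1046) + 993) = 4096*(-1/2349) + 3147/(-1068 + 993) = -4096/2349 + 3147/(-75) = -4096/2349 + 3147*(-1/75) = -4096/2349 - 1049/25 = -2566501/58725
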